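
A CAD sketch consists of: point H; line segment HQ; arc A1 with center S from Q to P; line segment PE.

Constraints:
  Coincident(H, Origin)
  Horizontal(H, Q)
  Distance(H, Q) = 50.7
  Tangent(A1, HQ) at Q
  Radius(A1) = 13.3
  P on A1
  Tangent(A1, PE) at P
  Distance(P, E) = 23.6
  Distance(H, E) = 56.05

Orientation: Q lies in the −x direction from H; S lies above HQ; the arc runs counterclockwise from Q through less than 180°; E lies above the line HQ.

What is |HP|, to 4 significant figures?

40.45

H is at the origin; HQ is horizontal with |HQ| = 50.7 and Q on the −x side, so Q = (-50.70, 0.000). The tangent condition forces SQ to be normal to HQ, so S = Q + (0, 13.3) = (-50.70, 13.30). Since SP ⟂ PE (tangency), |SE| = √(13.3² + 23.6²) = 27.09 regardless of where P sits on A1. So E lies on both circle(H, 56.05) and circle(S, 27.09); the above-HQ intersection is E = (-40.74, 38.49). P is the foot of the tangent from E: P = (-37.52, 15.11).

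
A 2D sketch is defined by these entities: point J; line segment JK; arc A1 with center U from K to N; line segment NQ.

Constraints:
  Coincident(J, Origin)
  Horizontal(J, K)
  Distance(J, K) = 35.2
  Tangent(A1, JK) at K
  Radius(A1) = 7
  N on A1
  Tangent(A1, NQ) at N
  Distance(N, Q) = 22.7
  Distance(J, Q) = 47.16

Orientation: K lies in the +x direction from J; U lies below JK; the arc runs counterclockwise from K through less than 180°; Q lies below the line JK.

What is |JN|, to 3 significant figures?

30.0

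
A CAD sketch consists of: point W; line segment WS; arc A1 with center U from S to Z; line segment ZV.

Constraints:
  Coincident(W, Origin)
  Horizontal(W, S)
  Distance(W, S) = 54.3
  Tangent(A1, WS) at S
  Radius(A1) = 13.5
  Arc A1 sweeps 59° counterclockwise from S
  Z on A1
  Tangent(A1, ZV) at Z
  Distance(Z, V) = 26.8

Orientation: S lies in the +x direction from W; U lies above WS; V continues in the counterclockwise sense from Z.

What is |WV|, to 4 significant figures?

84.97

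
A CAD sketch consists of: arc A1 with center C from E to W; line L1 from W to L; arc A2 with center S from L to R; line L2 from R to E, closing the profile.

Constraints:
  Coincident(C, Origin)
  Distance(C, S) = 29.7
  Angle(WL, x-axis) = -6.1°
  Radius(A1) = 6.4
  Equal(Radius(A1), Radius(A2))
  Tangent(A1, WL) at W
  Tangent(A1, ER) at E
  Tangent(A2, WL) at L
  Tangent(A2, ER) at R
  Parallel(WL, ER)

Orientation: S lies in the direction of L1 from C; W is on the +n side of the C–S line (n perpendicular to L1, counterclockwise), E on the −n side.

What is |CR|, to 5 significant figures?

30.382

The slot axis is L1's direction at -6.1°, so u = (cos -6.1°, sin -6.1°) = (0.99434, -0.10626) and n = (−sin -6.1°, cos -6.1°) = (0.10626, 0.99434). C is at the origin and S lies 29.7 along u from C, so S = 29.7·u = (29.532, -3.1560). Tangency of A1 to both parallel lines with radius 6.4 puts W and E at C ± 6.4·n: W = (0.68009, 6.3638), E = (-0.68009, -6.3638). Equal radii place L and R the same way about S: L = S + 6.4·n = (30.212, 3.2077), R = S − 6.4·n = (28.852, -9.5198). Then |CR| = |R − C| = 30.382.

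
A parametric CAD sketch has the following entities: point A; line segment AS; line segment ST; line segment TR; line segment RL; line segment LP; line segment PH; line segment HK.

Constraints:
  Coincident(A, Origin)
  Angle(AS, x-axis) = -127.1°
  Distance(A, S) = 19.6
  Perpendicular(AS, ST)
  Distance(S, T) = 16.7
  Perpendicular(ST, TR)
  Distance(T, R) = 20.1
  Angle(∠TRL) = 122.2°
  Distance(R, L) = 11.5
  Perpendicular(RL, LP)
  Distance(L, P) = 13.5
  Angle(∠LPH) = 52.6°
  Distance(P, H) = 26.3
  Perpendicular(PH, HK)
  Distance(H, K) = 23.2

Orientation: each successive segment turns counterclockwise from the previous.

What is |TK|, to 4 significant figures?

40.92

A is at the origin; AS runs at -127.1° with length 19.6, so S = (-11.82, -15.63). AS ⟂ ST, so ST runs at -37.10°; with |ST| = 16.7, T = (1.497, -25.71). ST is perpendicular to TR, so TR runs at 52.90°; with |TR| = 20.1, R = (13.62, -9.675). ∠TRL = 122.2° gives RL at 110.7° from the x-axis; with |RL| = 11.5, L = (9.556, 1.083). RL is perpendicular to LP, so LP runs at -159.3°; with |LP| = 13.5, P = (-3.072, -3.689). ∠LPH = 52.6° gives PH at -31.90° from the x-axis; with |PH| = 26.3, H = (19.26, -17.59). The perpendicularity gives HK at right angles to PH, so HK runs at 58.10°; with |HK| = 23.2, K = (31.52, 2.109). Then |TK| = |K − T| = 40.92.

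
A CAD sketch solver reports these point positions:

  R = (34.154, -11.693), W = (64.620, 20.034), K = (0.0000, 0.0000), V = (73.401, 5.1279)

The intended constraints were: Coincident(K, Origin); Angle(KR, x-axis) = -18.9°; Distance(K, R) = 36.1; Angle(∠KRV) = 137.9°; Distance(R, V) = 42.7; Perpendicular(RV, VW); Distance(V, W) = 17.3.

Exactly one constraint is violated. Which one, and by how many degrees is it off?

Perpendicular(RV, VW) — off by 7.30°.

K = (0.00, 0.00) ✓; KR at -18.90° ✓; |KR| = 36.10 ✓; ∠KRV = 137.9° ✓; |RV| = 42.70 ✓; ∠(RV, VW) = 97.30° ✗; |VW| = 17.30 ✓.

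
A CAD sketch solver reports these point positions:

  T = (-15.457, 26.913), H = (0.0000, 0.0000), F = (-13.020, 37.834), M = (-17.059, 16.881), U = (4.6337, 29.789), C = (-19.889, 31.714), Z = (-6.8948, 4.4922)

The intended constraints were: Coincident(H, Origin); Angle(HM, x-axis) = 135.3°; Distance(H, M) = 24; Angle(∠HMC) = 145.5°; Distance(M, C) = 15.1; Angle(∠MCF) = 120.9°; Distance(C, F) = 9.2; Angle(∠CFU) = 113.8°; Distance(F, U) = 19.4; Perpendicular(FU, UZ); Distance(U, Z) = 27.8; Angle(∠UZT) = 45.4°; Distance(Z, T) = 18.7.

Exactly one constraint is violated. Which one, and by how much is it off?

Distance(Z, T) = 18.7 — off by 5.30.

H = (0.00, 0.00) ✓; HM at 135.3° ✓; |HM| = 24.00 ✓; ∠HMC = 145.5° ✓; |MC| = 15.10 ✓; ∠MCF = 120.9° ✓; |CF| = 9.200 ✓; ∠CFU = 113.8° ✓; |FU| = 19.40 ✓; ∠(FU, UZ) = 90.00° ✓; |UZ| = 27.80 ✓; ∠UZT = 45.40° ✓; |ZT| = 24.00 ✗.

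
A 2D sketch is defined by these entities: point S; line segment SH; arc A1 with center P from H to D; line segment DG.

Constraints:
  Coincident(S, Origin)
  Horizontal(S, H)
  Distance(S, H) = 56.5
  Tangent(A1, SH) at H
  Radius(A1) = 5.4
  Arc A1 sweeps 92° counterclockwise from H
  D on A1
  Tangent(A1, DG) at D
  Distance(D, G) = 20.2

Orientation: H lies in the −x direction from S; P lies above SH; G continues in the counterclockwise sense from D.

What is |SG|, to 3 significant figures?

57.9

S is at the origin; SH is horizontal with |SH| = 56.5 and H on the −x side, so H = (-56.5, 0.00). A1 meets SH tangentially, so PH is at right angles to SH, so P = H + (0, 5.4) = (-56.5, 5.40). On A1, H sits at bearing -90° from P; a 92° counterclockwise sweep puts D at bearing 2°, so D = P + 5.4·(cos 2°, sin 2°) = (-51.1, 5.59). Since A1 is tangent to DG there, PD ⟂ DG, so DG runs along (−sin 2°, cos 2°); with |DG| = 20.2, G = (-51.8, 25.8). Then |SG| = |G − S| = 57.9.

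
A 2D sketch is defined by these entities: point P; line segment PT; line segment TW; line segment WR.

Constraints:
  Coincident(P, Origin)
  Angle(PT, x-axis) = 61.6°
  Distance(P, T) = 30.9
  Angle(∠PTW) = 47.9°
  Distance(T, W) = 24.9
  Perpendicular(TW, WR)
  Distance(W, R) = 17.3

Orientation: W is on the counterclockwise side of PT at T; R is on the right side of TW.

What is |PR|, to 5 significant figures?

40.444

∠PTW = 47.9°, so TW runs at 61.6° + (180° − 47.9°) = 193.70° from the x-axis; with |TW| = 24.9, W = T + 24.9·(cos 193.70°, sin 193.70°) = (-9.4948, 21.284). The perpendicularity gives WR at right angles to TW; with |WR| = 17.3 on the right of TW, R = W + 17.3·(-0.23684, 0.97155) = (-13.592, 38.092). Then |PR| = |R − P| = 40.444.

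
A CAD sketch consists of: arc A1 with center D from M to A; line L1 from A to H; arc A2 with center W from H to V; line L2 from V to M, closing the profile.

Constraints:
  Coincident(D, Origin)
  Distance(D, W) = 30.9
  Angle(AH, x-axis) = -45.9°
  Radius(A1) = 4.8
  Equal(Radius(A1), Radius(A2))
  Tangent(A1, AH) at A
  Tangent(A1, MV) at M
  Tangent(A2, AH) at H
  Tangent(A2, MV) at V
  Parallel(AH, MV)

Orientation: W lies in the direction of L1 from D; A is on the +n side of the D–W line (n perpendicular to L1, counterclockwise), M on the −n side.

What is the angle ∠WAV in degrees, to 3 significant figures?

8.43°

Tangency of A1 to both parallel lines with radius 4.8 puts A and M at D ± 4.8·n: A = (3.45, 3.34), M = (-3.45, -3.34). Equal radii place H and V the same way about W: H = W + 4.8·n = (25.0, -18.8), V = W − 4.8·n = (18.1, -25.5). Then cos ∠WAV = AW·AV / (|AW||AV|), giving 8.43°.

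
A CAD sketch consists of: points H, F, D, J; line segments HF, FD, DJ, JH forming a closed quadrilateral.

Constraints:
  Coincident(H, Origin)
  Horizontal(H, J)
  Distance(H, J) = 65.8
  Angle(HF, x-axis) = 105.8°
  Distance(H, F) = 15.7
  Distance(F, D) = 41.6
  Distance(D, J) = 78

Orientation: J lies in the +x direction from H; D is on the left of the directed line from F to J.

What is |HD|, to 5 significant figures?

55.137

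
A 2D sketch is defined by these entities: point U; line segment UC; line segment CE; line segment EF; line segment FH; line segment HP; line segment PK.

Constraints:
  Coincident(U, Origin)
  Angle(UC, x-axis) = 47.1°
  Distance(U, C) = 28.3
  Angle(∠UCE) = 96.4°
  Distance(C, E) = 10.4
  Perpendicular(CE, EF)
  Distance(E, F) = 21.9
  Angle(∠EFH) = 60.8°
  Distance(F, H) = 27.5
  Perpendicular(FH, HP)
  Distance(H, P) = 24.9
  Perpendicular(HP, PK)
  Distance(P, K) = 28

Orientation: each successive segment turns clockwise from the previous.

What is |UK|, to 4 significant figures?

38.10

U is at the origin; UC runs at 47.1° with length 28.3, so C = (19.26, 20.73). ∠UCE = 96.4° gives CE at -36.50° from the x-axis; with |CE| = 10.4, E = (27.62, 14.54). The perpendicularity gives EF at right angles to CE, so EF runs at -126.5°; with |EF| = 21.9, F = (14.60, -3.060). ∠EFH = 60.8° gives FH at 114.3° from the x-axis; with |FH| = 27.5, H = (3.281, 22.00). FH is perpendicular to HP, so HP runs at 24.30°; with |HP| = 24.9, P = (25.98, 32.25). The perpendicularity gives PK at right angles to HP, so PK runs at -65.70°; with |PK| = 28.0, K = (37.50, 6.731). Then |UK| = |K − U| = 38.10.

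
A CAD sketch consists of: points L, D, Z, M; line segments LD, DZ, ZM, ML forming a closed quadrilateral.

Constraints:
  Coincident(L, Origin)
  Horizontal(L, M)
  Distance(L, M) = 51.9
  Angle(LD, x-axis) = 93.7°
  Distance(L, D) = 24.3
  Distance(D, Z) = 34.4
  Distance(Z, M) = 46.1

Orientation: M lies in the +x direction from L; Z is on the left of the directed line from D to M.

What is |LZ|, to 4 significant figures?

49.42

Checks: |DZ| = 34.40 ✓; |ZM| = 46.10 ✓.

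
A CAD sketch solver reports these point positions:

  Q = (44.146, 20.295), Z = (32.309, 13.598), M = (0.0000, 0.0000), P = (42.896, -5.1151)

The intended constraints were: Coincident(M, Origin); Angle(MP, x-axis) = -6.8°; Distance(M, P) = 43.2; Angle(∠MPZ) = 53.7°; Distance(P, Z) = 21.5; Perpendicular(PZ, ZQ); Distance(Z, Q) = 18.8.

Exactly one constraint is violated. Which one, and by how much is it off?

Distance(Z, Q) = 18.8 — off by 5.20.

M = (0.00, 0.00) ✓; MP at -6.800° ✓; |MP| = 43.20 ✓; ∠MPZ = 53.70° ✓; |PZ| = 21.50 ✓; ∠(PZ, ZQ) = 90.00° ✓; |ZQ| = 13.60 ✗.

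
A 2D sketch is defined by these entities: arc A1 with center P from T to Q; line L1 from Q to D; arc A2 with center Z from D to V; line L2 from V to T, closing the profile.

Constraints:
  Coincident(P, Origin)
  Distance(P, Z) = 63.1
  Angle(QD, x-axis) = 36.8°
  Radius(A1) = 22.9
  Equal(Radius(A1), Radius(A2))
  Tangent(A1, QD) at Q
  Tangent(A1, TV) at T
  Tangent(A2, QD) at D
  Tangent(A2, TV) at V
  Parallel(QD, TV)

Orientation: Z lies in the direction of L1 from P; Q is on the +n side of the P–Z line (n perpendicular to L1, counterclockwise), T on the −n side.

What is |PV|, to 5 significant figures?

67.127

Tangency of A1 to both parallel lines with radius 22.9 puts Q and T at P ± 22.9·n: Q = (-13.718, 18.337), T = (13.718, -18.337). Equal radii place D and V the same way about Z: D = Z + 22.9·n = (36.809, 56.135), V = Z − 22.9·n = (64.244, 19.462). Then |PV| = |V − P| = 67.127.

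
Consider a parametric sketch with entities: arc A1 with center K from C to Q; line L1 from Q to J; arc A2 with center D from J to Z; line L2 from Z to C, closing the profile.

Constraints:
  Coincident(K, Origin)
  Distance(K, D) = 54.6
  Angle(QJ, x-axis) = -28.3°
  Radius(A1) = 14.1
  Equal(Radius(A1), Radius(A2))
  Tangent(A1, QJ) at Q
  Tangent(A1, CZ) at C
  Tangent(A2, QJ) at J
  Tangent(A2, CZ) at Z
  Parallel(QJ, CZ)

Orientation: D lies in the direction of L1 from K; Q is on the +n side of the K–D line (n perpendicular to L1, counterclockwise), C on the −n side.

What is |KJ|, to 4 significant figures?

56.39

The slot axis is L1's direction at -28.3°, so u = (cos -28.3°, sin -28.3°) = (0.8805, -0.4741) and n = (−sin -28.3°, cos -28.3°) = (0.4741, 0.8805). K is at the origin and D lies 54.6 along u from K, so D = 54.6·u = (48.07, -25.89). Tangency of A1 to both parallel lines with radius 14.1 puts Q and C at K ± 14.1·n: Q = (6.685, 12.41), C = (-6.685, -12.41). Equal radii place J and Z the same way about D: J = D + 14.1·n = (54.76, -13.47), Z = D − 14.1·n = (41.39, -38.30). Then |KJ| = |J − K| = 56.39.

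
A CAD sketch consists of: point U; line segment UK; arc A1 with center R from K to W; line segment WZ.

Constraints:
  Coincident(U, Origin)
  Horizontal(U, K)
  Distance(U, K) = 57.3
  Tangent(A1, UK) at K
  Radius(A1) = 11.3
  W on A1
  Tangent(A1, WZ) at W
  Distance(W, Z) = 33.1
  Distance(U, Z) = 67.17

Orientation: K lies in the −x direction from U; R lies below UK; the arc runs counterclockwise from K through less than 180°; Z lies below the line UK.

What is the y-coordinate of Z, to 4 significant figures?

-45.40

U is at the origin; U and K share the same y with |UK| = 57.3 and K on the −x side, so K = (-57.30, 0.000). Since A1 is tangent to UK there, RK ⟂ UK, so R = K + (0, -11.3) = (-57.30, -11.30). Since RW ⟂ WZ (tangency), |RZ| = √(11.3² + 33.1²) = 34.98 regardless of where W sits on A1. So Z lies on both circle(U, 67.17) and circle(R, 34.98); the below-UK intersection is Z = (-49.51, -45.40). W is the foot of the tangent from Z: W = (-66.91, -17.24).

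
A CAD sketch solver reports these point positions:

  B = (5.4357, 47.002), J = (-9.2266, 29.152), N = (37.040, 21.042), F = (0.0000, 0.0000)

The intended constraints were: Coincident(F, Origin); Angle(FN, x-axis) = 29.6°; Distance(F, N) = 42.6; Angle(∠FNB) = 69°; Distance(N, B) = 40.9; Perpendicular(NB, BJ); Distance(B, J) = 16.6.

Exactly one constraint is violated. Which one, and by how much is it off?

Distance(B, J) = 16.6 — off by 6.50.

F = (0.00, 0.00) ✓; FN at 29.60° ✓; |FN| = 42.60 ✓; ∠FNB = 69.00° ✓; |NB| = 40.90 ✓; ∠(NB, BJ) = 90.00° ✓; |BJ| = 23.10 ✗.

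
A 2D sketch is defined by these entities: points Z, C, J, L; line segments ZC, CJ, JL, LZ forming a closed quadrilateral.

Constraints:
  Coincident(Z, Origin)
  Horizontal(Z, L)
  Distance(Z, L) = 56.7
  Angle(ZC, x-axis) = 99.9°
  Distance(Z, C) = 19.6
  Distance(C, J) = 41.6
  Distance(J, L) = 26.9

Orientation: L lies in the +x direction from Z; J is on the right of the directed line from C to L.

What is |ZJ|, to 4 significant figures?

30.73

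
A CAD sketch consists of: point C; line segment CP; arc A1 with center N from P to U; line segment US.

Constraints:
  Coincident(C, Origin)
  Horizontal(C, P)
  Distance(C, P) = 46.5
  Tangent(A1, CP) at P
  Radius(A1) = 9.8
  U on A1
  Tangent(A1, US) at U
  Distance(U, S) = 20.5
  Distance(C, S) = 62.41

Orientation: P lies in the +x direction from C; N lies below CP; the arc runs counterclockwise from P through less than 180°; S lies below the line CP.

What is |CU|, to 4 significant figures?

42.95

C is at the origin; CP is horizontal with |CP| = 46.5 and P on the +x side, so P = (46.50, 0.000). A1 meets CP tangentially, so NP is at right angles to CP, so N = P + (0, -9.8) = (46.50, -9.800). Since NU ⟂ US (tangency), |NS| = √(9.8² + 20.5²) = 22.72 regardless of where U sits on A1. So S lies on both circle(C, 62.41) and circle(N, 22.72); the below-CP intersection is S = (54.03, -31.24). U is the foot of the tangent from S: U = (39.56, -16.72).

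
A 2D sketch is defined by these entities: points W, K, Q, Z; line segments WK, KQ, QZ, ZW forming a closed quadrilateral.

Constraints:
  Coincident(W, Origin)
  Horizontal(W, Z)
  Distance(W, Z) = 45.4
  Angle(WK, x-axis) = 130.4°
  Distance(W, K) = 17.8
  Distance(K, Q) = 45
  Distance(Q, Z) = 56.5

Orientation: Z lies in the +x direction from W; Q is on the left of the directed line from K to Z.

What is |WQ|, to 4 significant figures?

51.41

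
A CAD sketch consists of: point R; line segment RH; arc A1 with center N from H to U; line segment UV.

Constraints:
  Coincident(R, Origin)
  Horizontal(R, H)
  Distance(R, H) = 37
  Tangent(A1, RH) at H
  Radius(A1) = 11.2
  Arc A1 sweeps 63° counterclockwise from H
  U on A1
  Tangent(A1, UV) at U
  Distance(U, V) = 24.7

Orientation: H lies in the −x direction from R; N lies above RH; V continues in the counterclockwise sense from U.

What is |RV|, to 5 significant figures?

32.261

R is at the origin; R and H share the same y with |RH| = 37.0 and H on the −x side, so H = (-37.000, 0.0000). Tangency of A1 to RH means the radius NH is perpendicular to RH, so N = H + (0, 11.2) = (-37.000, 11.200). On A1, H sits at bearing -90° from N; a 63° counterclockwise sweep puts U at bearing -27°, so U = N + 11.2·(cos -27°, sin -27°) = (-27.021, 6.1153). The tangent condition forces NU to be normal to UV, so UV runs along (−sin -27°, cos -27°); with |UV| = 24.7, V = (-15.807, 28.123). Then |RV| = |V − R| = 32.261.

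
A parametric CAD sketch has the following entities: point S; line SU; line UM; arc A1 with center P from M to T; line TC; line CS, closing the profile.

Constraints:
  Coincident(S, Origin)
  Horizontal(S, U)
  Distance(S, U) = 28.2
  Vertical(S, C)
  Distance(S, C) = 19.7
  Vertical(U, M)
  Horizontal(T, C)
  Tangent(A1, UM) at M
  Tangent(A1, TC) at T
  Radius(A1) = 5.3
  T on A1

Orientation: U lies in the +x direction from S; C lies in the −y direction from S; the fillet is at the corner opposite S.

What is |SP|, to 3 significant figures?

27.1

SC is vertical with |SC| = 19.7 and C on the −y side, so C = (0.00, -19.7). The virtual corner opposite S is at (28.2, -19.7). The tangent condition forces PM to be normal to UM and tangency of A1 to TC means the radius PT is perpendicular to TC, with radius 5.3, so the center P sits 5.3 in from both sides at P = (22.9, -14.4). Then |SP| = |P − S| = 27.1.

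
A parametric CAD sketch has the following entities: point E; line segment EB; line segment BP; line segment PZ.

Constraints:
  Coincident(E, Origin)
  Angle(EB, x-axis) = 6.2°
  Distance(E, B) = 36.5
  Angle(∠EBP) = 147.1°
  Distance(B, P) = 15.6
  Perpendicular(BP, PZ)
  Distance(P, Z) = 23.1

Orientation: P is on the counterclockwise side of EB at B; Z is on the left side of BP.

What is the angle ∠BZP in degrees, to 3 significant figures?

34.0°

∠EBP = 147.1°, so BP runs at 6.2° + (180° − 147.1°) = 39.1° from the x-axis; with |BP| = 15.6, P = B + 15.6·(cos 39.1°, sin 39.1°) = (48.4, 13.8). The perpendicularity gives PZ at right angles to BP; with |PZ| = 23.1 on the left of BP, Z = P + 23.1·(-0.631, 0.776) = (33.8, 31.7). Then cos ∠BZP = ZB·ZP / (|ZB||ZP|), giving 34.0°.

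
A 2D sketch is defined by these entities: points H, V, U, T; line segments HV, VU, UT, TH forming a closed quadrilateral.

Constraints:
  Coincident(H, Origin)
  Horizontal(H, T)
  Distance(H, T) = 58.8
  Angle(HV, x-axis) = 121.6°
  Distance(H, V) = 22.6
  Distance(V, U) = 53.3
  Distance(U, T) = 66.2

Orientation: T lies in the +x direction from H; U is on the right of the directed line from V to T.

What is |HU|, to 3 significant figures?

32.5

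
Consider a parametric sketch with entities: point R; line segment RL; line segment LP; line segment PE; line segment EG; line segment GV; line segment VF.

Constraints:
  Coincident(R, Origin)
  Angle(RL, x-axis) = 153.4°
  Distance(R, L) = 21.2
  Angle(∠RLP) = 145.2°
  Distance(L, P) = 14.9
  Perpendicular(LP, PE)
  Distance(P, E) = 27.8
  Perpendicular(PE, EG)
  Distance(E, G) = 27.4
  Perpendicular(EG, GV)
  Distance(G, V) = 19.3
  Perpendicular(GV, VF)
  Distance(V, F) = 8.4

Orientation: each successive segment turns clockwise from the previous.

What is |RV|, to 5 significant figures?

6.0865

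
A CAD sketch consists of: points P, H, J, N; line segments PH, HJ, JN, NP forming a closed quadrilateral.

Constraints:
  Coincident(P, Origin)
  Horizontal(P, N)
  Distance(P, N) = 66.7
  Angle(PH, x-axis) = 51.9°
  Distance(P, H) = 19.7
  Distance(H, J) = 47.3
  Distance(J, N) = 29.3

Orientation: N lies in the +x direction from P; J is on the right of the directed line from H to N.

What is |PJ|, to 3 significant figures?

48.4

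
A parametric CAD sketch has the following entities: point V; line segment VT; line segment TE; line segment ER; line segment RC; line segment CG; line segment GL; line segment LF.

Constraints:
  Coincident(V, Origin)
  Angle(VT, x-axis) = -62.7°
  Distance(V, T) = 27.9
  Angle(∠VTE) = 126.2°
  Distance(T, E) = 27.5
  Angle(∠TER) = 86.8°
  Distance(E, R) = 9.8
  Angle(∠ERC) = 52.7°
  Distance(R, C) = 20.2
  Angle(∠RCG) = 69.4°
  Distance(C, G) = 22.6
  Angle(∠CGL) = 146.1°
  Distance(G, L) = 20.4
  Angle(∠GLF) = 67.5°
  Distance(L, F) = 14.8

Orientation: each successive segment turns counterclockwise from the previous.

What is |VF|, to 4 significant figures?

65.12

V is at the origin; VT runs at -62.7° with length 27.9, so T = (12.80, -24.79). ∠VTE = 126.2° gives TE at -8.900° from the x-axis; with |TE| = 27.5, E = (39.97, -29.05). ∠TER = 86.8° gives ER at 84.30° from the x-axis; with |ER| = 9.8, R = (40.94, -19.30). ∠ERC = 52.7° gives RC at -148.4° from the x-axis; with |RC| = 20.2, C = (23.73, -29.88). ∠RCG = 69.4° gives CG at -37.80° from the x-axis; with |CG| = 22.6, G = (41.59, -43.73). ∠CGL = 146.1° gives GL at -3.900° from the x-axis; with |GL| = 20.4, L = (61.94, -45.12). ∠GLF = 67.5° gives LF at 108.6° from the x-axis; with |LF| = 14.8, F = (57.22, -31.09). Then |VF| = |F − V| = 65.12.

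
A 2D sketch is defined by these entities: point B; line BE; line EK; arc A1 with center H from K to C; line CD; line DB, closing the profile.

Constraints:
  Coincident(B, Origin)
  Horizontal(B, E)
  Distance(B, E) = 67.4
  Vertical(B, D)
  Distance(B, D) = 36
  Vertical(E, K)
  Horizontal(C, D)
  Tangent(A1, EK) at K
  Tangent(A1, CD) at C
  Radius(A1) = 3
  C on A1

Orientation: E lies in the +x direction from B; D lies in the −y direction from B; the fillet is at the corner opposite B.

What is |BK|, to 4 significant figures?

75.05

The virtual corner opposite B is at (67.40, -36.00). The tangent condition forces HK to be normal to EK and the tangent condition forces HC to be normal to CD, with radius 3.0, so the center H sits 3.0 in from both sides at H = (64.40, -33.00). That places the tangent points at K = (67.40, -33.00) on EK and C = (64.40, -36.00) on CD. Then |BK| = |K − B| = 75.05.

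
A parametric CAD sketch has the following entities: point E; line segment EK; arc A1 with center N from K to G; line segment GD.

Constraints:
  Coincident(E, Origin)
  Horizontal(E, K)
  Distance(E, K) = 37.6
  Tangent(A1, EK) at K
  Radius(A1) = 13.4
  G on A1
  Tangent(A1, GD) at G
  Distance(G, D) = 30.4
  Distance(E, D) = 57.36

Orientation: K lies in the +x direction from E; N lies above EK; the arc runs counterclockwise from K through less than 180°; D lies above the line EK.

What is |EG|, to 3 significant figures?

53.1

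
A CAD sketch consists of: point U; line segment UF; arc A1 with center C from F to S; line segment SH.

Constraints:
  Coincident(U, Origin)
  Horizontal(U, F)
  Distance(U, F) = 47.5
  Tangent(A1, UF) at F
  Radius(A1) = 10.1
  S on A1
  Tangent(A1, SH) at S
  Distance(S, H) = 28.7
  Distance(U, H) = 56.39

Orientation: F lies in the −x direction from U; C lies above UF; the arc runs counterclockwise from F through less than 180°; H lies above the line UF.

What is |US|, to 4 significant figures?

39.04

Checks: U.y = 0.00, F.y = 0.00 ✓; |CS| = 10.10 ✓; ∠(CS, SH) = 90.00° ✓; |SH| = 28.70 ✓; |UH| = 56.39 ✓.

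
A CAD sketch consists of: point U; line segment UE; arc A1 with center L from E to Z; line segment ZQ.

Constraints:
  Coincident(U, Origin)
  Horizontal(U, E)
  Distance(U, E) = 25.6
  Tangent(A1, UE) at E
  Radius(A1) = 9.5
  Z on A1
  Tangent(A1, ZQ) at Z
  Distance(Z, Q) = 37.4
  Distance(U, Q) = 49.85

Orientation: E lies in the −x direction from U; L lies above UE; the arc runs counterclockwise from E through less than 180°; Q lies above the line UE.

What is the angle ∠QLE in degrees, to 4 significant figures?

166.5°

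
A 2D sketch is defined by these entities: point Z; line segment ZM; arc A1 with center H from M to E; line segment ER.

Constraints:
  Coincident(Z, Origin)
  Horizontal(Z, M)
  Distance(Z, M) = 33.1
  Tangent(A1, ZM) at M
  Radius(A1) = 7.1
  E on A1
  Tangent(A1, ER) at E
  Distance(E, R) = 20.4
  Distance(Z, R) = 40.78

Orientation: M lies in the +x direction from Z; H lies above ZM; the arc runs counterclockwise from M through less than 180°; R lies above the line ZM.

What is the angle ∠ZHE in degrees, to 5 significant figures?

162.79°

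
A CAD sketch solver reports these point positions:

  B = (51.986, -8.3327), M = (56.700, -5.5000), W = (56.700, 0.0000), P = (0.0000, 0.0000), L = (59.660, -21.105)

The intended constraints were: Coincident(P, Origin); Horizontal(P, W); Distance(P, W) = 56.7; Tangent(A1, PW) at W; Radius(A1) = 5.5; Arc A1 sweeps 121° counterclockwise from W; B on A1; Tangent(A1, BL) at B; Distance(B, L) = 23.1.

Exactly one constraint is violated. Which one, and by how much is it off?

Distance(B, L) = 23.1 — off by 8.20.

P = (0.00, 0.00) ✓; P.y = 0.00, W.y = 0.00 ✓; |PW| = 56.70 ✓; ∠(MW, WP) = 90.00° ✓; |MW| = 5.500 ✓; bearing(M→B) − bearing(M→W) = 121.0° ✓; |MB| = 5.500 ✓; ∠(MB, BL) = 90.00° ✓; |BL| = 14.90 ✗.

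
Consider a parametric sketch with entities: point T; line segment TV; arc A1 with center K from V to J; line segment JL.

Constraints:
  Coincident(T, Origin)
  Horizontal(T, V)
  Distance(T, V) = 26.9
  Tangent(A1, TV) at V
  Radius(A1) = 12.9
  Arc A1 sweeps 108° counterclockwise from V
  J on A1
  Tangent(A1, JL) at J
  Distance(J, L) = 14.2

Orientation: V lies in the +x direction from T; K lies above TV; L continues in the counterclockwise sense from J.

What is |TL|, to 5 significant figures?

46.188

T is at the origin; TV is horizontal with |TV| = 26.9 and V on the +x side, so V = (26.900, 0.0000). Tangency of A1 to TV means the radius KV is perpendicular to TV, so K = V + (0, 12.9) = (26.900, 12.900). On A1, V sits at bearing -90° from K; a 108° counterclockwise sweep puts J at bearing 18°, so J = K + 12.9·(cos 18°, sin 18°) = (39.169, 16.886). The tangent condition forces KJ to be normal to JL, so JL runs along (−sin 18°, cos 18°); with |JL| = 14.2, L = (34.781, 30.391). Then |TL| = |L − T| = 46.188.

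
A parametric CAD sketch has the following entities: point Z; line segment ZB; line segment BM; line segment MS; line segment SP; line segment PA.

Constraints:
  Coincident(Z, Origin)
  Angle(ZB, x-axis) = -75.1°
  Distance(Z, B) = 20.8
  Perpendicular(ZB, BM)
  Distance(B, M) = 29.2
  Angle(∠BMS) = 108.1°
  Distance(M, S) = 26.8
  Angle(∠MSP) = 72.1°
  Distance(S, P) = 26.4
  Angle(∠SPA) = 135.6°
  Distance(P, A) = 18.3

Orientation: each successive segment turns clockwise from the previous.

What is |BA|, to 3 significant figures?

13.0

Z is at the origin; ZB runs at -75.1° with length 20.8, so B = (5.35, -20.1). The perpendicularity gives BM at right angles to ZB, so BM runs at -165°; with |BM| = 29.2, M = (-22.9, -27.6). ∠BMS = 108.1° gives MS at 123° from the x-axis; with |MS| = 26.8, S = (-37.5, -5.13). ∠MSP = 72.1° gives SP at 15.1° from the x-axis; with |SP| = 26.4, P = (-12.0, 1.74). ∠SPA = 135.6° gives PA at -29.3° from the x-axis; with |PA| = 18.3, A = (3.98, -7.21). Then |BA| = |A − B| = 13.0.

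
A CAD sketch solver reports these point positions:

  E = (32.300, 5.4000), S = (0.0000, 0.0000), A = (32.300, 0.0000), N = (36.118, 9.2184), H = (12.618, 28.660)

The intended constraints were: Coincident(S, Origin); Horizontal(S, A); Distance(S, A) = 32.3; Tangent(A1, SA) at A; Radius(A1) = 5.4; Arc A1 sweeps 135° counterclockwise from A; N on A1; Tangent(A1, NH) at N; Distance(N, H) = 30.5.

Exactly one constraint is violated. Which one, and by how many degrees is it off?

Tangent(A1, NH) at N — off by 5.40°.

S = (0.00, 0.00) ✓; S.y = 0.00, A.y = 0.00 ✓; |SA| = 32.30 ✓; ∠(EA, AS) = 90.00° ✓; |EA| = 5.400 ✓; bearing(E→N) − bearing(E→A) = 135.0° ✓; |EN| = 5.400 ✓; ∠(EN, NH) = 84.60° ✗; |NH| = 30.50 ✓.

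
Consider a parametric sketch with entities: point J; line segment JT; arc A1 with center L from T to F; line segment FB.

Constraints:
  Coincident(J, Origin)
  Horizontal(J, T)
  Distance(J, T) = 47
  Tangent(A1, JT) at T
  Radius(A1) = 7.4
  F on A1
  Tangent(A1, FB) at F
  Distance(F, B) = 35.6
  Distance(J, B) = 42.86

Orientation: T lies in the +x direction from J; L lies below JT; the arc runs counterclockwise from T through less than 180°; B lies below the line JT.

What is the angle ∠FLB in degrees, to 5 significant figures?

78.257°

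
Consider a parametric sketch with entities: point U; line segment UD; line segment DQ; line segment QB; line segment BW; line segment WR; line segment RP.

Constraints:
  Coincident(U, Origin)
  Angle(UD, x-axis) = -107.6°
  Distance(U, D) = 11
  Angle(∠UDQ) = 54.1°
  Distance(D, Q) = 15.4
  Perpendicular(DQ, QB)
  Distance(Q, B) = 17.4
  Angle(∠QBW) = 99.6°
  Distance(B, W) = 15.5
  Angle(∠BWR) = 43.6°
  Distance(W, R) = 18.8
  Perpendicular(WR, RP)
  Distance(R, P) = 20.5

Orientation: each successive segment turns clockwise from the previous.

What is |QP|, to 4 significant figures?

21.21

U is at the origin; UD runs at -107.6° with length 11.0, so D = (-3.326, -10.49). ∠UDQ = 54.1° gives DQ at 126.5° from the x-axis; with |DQ| = 15.4, Q = (-12.49, 1.894). DQ ⟂ QB, so QB runs at 36.50°; with |QB| = 17.4, B = (1.501, 12.24). ∠QBW = 99.6° gives BW at -43.90° from the x-axis; with |BW| = 15.5, W = (12.67, 1.496). ∠BWR = 43.6° gives WR at 179.7° from the x-axis; with |WR| = 18.8, R = (-6.130, 1.595). WR is perpendicular to RP, so RP runs at 89.70°; with |RP| = 20.5, P = (-6.023, 22.09). Then |QP| = |P − Q| = 21.21.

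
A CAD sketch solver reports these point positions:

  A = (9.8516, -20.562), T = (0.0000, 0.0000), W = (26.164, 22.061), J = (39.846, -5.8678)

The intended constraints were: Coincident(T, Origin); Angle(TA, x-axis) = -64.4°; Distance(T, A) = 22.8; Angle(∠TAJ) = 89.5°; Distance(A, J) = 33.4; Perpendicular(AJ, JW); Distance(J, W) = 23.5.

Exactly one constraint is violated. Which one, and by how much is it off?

Distance(J, W) = 23.5 — off by 7.60.

T = (0.00, 0.00) ✓; TA at -64.40° ✓; |TA| = 22.80 ✓; ∠TAJ = 89.50° ✓; |AJ| = 33.40 ✓; ∠(AJ, JW) = 90.00° ✓; |JW| = 31.10 ✗.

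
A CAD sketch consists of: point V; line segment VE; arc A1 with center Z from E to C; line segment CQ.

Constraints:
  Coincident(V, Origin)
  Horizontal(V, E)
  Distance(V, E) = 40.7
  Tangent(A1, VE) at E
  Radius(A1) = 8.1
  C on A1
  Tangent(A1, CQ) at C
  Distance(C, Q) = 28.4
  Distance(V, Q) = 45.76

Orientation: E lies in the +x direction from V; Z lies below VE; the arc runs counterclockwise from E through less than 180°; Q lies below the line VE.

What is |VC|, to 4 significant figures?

33.42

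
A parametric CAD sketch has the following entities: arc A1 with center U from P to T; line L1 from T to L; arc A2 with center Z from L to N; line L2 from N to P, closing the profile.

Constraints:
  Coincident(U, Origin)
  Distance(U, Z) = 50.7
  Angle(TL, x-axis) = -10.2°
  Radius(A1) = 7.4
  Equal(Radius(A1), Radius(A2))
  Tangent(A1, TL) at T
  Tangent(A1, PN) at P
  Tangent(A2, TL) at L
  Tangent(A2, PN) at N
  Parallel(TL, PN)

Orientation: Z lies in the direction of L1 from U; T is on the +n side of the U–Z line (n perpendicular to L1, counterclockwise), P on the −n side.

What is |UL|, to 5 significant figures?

51.237

Tangency of A1 to both parallel lines with radius 7.4 puts T and P at U ± 7.4·n: T = (1.3104, 7.2830), P = (-1.3104, -7.2830). Equal radii place L and N the same way about Z: L = Z + 7.4·n = (51.209, -1.6951), N = Z − 7.4·n = (48.588, -16.261). Then |UL| = |L − U| = 51.237.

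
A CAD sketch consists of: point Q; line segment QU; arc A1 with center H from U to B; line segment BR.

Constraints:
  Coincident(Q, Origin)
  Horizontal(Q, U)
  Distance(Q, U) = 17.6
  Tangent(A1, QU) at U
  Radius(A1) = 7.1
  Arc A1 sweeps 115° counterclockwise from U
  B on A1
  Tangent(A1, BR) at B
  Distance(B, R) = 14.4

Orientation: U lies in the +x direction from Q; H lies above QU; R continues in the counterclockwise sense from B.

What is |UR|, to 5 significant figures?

23.154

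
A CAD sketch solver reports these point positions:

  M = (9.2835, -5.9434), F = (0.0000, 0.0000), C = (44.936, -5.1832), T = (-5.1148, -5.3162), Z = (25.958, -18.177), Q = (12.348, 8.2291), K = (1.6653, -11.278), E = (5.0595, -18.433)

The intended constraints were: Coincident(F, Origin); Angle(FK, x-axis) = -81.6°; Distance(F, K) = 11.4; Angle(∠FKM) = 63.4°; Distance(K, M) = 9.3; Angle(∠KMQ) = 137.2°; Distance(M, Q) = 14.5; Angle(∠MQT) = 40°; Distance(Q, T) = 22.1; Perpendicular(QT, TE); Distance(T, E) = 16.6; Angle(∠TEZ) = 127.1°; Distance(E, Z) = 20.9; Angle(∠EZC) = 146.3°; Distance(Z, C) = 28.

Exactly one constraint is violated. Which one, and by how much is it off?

Distance(Z, C) = 28 — off by 5.00.

F = (0.00, 0.00) ✓; FK at -81.60° ✓; |FK| = 11.40 ✓; ∠FKM = 63.40° ✓; |KM| = 9.300 ✓; ∠KMQ = 137.2° ✓; |MQ| = 14.50 ✓; ∠MQT = 40.00° ✓; |QT| = 22.10 ✓; ∠(QT, TE) = 90.00° ✓; |TE| = 16.60 ✓; ∠TEZ = 127.1° ✓; |EZ| = 20.90 ✓; ∠EZC = 146.3° ✓; |ZC| = 23.00 ✗.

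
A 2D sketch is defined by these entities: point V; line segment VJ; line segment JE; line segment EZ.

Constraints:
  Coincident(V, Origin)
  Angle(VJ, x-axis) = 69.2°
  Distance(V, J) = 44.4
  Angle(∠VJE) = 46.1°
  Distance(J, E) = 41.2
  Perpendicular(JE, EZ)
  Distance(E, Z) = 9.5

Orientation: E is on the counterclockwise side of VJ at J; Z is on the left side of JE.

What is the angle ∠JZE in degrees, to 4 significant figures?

77.02°

∠VJE = 46.1°, so JE runs at 69.2° + (180° − 46.1°) = 203.1° from the x-axis; with |JE| = 41.2, E = J + 41.2·(cos 203.1°, sin 203.1°) = (-22.13, 25.34). JE ⟂ EZ; with |EZ| = 9.5 on the left of JE, Z = E + 9.5·(0.3923, -0.9198) = (-18.40, 16.60). Then cos ∠JZE = ZJ·ZE / (|ZJ||ZE|), giving 77.02°.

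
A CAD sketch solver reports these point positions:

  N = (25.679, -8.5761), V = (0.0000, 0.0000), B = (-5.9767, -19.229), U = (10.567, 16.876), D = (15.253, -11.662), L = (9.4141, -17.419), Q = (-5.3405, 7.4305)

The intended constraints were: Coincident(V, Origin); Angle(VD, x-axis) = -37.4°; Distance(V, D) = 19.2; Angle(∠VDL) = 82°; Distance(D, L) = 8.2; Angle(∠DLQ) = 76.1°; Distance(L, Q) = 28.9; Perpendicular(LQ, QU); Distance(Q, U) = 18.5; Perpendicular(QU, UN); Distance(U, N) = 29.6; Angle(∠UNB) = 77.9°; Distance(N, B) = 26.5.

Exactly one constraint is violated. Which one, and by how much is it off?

Distance(N, B) = 26.5 — off by 6.90.

V = (0.00, 0.00) ✓; VD at -37.40° ✓; |VD| = 19.20 ✓; ∠VDL = 82.00° ✓; |DL| = 8.200 ✓; ∠DLQ = 76.10° ✓; |LQ| = 28.90 ✓; ∠(LQ, QU) = 90.00° ✓; |QU| = 18.50 ✓; ∠(QU, UN) = 90.00° ✓; |UN| = 29.60 ✓; ∠UNB = 77.90° ✓; |NB| = 33.40 ✗.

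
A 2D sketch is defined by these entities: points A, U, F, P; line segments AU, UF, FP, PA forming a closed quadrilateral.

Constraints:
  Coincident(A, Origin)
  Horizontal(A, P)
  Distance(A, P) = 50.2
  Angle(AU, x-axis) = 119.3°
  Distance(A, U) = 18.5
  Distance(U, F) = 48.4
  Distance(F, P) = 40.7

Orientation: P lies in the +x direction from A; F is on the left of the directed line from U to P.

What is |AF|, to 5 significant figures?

50.870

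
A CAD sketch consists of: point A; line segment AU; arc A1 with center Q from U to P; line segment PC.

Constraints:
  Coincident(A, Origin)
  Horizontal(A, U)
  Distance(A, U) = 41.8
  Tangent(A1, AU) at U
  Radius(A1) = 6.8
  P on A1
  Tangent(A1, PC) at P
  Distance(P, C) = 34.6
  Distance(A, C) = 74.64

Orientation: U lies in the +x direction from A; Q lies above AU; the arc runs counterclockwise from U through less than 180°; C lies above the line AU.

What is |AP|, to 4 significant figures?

47.25

A is at the origin; AU is horizontal with |AU| = 41.8 and U on the +x side, so U = (41.80, 0.000). Tangency of A1 to AU means the radius QU is perpendicular to AU, so Q = U + (0, 6.8) = (41.80, 6.800). Since QP ⟂ PC (tangency), |QC| = √(6.8² + 34.6²) = 35.26 regardless of where P sits on A1. So C lies on both circle(A, 74.64) and circle(Q, 35.26); the above-AU intersection is C = (68.34, 30.02). P is the foot of the tangent from C: P = (47.18, 2.642).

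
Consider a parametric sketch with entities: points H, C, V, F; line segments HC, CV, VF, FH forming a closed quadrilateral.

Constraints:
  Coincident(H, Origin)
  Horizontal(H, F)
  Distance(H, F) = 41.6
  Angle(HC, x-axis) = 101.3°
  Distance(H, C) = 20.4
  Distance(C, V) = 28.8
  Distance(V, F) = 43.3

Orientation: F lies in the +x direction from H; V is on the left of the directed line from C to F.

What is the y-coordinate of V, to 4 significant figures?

37.06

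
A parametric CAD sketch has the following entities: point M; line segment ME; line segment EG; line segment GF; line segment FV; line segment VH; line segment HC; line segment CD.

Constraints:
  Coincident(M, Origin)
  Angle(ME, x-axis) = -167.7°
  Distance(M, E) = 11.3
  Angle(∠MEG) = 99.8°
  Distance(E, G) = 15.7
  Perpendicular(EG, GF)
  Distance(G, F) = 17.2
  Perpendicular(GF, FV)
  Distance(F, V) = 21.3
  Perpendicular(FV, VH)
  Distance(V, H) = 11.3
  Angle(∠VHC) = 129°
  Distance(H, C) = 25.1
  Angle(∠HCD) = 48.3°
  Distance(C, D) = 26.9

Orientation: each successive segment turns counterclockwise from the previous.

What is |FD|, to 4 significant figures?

3.069

M is at the origin; ME runs at -167.7° with length 11.3, so E = (-11.04, -2.407). ∠MEG = 99.8° gives EG at -87.50° from the x-axis; with |EG| = 15.7, G = (-10.36, -18.09). EG is perpendicular to GF, so GF runs at 2.500°; with |GF| = 17.2, F = (6.828, -17.34). GF is perpendicular to FV, so FV runs at 92.50°; with |FV| = 21.3, V = (5.899, 3.938). The perpendicularity gives VH at right angles to FV, so VH runs at -177.5°; with |VH| = 11.3, H = (-5.390, 3.445). ∠VHC = 129.0° gives HC at -126.5° from the x-axis; with |HC| = 25.1, C = (-20.32, -16.73). ∠HCD = 48.3° gives CD at 5.200° from the x-axis; with |CD| = 26.9, D = (6.469, -14.29). Then |FD| = |D − F| = 3.069.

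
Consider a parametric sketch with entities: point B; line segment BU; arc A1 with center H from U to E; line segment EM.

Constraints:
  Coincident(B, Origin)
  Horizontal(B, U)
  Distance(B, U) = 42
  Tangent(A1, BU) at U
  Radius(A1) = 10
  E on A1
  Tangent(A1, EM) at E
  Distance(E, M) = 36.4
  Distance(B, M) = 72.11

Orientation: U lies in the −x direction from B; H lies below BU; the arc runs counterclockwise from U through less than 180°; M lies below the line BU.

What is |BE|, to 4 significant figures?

52.66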